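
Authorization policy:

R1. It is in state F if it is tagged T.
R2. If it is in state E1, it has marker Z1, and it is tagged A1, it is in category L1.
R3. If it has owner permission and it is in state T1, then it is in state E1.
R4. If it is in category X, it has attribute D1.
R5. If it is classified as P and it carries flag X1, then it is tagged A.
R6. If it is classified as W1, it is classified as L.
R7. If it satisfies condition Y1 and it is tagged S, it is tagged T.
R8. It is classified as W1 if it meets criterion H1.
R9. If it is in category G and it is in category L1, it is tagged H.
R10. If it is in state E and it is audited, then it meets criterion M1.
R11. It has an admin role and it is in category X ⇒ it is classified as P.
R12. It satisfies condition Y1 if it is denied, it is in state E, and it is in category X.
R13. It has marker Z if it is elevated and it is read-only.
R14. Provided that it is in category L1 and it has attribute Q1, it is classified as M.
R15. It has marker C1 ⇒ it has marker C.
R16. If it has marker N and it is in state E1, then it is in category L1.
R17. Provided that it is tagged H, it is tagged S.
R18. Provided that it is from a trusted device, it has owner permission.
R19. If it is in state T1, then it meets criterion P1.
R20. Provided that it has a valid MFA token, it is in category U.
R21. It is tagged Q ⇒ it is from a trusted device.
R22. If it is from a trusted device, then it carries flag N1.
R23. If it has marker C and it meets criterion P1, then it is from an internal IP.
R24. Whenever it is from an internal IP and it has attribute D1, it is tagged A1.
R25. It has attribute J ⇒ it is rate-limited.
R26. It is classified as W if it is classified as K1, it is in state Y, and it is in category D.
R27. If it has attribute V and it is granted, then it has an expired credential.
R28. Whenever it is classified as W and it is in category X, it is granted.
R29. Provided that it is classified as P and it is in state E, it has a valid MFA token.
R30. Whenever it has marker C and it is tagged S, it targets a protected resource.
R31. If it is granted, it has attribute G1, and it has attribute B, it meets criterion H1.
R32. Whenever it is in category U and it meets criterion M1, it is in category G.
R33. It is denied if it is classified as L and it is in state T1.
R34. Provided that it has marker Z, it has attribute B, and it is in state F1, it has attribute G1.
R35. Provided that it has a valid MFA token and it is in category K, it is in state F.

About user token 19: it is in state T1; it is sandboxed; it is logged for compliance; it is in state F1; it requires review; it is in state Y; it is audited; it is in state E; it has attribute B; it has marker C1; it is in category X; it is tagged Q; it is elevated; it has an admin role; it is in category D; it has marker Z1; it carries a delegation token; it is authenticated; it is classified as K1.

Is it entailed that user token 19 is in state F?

Forward chaining from the given facts derives: has attribute D1, meets criterion M1, is classified as P, has marker C, meets criterion P1, is from a trusted device, carries flag N1, is from an internal IP, is tagged A1, is classified as W, is granted, has a valid MFA token, has owner permission, is in category U, is in category G, is in state E1, is in category L1, is tagged H, is tagged S, targets a protected resource.
Rules concluding "it is in state F": R1 needs "it is tagged T"; R35 needs "it is in category K" — none of these are established.

No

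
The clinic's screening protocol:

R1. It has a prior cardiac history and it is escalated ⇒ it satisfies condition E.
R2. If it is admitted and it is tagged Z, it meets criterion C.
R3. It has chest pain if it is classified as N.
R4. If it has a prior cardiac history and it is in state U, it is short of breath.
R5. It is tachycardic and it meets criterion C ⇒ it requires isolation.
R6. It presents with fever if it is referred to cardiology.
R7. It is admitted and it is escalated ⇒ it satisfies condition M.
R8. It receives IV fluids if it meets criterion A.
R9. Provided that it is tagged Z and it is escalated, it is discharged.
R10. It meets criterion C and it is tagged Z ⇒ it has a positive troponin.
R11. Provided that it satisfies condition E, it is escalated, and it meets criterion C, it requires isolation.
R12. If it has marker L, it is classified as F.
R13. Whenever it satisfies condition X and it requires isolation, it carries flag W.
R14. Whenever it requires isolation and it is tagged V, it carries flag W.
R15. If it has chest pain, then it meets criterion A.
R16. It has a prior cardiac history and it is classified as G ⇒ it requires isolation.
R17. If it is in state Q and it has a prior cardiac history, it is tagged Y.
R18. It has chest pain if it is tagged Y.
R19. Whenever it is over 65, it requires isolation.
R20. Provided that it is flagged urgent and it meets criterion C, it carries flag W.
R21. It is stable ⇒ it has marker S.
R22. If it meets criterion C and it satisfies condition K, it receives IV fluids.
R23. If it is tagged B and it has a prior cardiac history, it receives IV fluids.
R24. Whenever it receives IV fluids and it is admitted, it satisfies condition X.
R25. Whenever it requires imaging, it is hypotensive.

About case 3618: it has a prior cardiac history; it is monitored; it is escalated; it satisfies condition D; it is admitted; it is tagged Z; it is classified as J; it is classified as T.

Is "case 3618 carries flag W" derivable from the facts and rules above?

Forward chaining from the given facts derives: satisfies condition E, meets criterion C, satisfies condition M, is discharged, has a positive troponin, requires isolation.
Rules concluding "it carries flag W": R13 needs "it satisfies condition X"; R14 needs "it is tagged V"; R20 needs "it is flagged urgent" — none of these are established.

No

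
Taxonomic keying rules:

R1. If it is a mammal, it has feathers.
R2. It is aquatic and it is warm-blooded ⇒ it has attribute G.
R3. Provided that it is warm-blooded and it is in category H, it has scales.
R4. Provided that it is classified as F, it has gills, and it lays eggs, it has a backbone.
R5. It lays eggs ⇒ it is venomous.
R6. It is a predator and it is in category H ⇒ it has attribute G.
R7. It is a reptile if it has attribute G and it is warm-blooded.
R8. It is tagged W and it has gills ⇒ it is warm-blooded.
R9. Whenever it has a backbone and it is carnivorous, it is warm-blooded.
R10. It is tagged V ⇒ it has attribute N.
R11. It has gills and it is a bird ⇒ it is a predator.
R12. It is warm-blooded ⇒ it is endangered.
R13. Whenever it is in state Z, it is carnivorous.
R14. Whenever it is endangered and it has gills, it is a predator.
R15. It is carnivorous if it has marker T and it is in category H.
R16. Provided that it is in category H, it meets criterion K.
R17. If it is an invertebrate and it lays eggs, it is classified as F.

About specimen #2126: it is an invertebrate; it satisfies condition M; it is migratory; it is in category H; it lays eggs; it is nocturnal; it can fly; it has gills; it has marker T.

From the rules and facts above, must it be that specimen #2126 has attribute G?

Yes

By R15 (it has marker T, it is in category H): it is carnivorous.
By R17 (it is an invertebrate, it lays eggs): it is classified as F.
By R4 (it is classified as F, it has gills, it lays eggs): it has a backbone.
By R9 (it has a backbone, it is carnivorous): it is warm-blooded.
By R12 (it is warm-blooded): it is endangered.
By R14 (it is endangered, it has gills): it is a predator.
By R6 (it is a predator, it is in category H): it has attribute G.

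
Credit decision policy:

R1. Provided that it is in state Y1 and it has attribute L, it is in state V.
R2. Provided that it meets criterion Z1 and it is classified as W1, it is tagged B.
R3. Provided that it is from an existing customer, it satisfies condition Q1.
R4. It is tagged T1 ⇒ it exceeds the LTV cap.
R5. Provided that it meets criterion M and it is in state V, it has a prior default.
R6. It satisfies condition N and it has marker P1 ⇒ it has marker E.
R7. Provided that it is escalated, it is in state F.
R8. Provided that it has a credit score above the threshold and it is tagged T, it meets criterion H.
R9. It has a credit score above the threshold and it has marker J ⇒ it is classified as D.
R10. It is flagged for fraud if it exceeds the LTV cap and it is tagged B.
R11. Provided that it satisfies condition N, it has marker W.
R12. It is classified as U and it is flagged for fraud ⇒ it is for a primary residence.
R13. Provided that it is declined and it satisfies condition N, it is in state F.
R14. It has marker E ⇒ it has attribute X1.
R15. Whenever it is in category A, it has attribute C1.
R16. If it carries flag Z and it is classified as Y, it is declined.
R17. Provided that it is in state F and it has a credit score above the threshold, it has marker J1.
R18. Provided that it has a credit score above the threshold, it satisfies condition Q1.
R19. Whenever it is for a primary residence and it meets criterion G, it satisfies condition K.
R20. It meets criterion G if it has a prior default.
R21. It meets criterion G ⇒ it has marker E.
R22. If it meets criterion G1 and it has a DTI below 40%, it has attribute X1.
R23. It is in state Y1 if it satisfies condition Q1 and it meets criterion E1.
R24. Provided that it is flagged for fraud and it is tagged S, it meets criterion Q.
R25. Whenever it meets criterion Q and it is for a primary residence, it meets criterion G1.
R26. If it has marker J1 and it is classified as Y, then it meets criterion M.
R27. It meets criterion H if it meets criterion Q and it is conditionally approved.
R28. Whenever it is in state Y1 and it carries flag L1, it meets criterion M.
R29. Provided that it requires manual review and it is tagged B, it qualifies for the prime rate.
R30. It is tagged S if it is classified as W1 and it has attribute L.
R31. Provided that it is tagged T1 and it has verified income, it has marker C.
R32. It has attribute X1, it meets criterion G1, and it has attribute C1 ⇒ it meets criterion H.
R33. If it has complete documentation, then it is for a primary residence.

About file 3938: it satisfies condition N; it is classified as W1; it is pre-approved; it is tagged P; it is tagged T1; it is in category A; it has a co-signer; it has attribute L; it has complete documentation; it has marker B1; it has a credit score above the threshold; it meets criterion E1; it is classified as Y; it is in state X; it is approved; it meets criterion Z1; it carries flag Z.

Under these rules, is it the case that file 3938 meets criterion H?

By R2 (it meets criterion Z1, it is classified as W1): it is tagged B.
By R4 (it is tagged T1): it exceeds the LTV cap.
By R10 (it exceeds the LTV cap, it is tagged B): it is flagged for fraud.
By R15 (it is in category A): it has attribute C1.
By R16 (it carries flag Z, it is classified as Y): it is declined.
By R18 (it has a credit score above the threshold): it satisfies condition Q1.
By R23 (it satisfies condition Q1, it meets criterion E1): it is in state Y1.
By R30 (it is classified as W1, it has attribute L): it is tagged S.
By R33 (it has complete documentation): it is for a primary residence.
By R1 (it is in state Y1, it has attribute L): it is in state V.
By R13 (it is declined, it satisfies condition N): it is in state F.
By R17 (it is in state F, it has a credit score above the threshold): it has marker J1.
By R24 (it is flagged for fraud, it is tagged S): it meets criterion Q.
By R25 (it meets criterion Q, it is for a primary residence): it meets criterion G1.
By R26 (it has marker J1, it is classified as Y): it meets criterion M.
By R5 (it meets criterion M, it is in state V): it has a prior default.
By R20 (it has a prior default): it meets criterion G.
By R21 (it meets criterion G): it has marker E.
By R14 (it has marker E): it has attribute X1.
By R32 (it has attribute X1, it meets criterion G1, it has attribute C1): it meets criterion H.

Yes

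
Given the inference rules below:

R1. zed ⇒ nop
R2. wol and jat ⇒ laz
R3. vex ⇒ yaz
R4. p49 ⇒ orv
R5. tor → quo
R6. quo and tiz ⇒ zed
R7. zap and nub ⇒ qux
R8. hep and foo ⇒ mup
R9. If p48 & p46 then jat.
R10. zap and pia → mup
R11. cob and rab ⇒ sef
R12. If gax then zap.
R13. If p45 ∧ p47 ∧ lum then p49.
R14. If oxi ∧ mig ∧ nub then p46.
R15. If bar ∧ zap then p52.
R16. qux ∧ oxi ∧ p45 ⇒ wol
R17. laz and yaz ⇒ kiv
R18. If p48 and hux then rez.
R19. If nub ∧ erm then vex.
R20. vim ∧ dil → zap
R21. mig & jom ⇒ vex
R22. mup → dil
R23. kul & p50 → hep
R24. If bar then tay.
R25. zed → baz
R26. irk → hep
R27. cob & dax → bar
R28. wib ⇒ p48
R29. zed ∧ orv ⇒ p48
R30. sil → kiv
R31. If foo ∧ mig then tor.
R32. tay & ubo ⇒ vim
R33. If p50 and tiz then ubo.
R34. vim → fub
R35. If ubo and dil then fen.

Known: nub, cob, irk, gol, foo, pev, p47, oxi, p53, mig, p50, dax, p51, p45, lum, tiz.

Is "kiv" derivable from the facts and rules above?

Forward chaining from the given facts derives: p49, p46, hep, bar, tor, ubo, orv, quo, zed, mup, dil, tay, baz, p48, vim, fub, fen, nop, jat, zap, qux, p52, wol, laz.
Rules concluding kiv: R17 needs yaz; R30 needs sil — none of these are established.

No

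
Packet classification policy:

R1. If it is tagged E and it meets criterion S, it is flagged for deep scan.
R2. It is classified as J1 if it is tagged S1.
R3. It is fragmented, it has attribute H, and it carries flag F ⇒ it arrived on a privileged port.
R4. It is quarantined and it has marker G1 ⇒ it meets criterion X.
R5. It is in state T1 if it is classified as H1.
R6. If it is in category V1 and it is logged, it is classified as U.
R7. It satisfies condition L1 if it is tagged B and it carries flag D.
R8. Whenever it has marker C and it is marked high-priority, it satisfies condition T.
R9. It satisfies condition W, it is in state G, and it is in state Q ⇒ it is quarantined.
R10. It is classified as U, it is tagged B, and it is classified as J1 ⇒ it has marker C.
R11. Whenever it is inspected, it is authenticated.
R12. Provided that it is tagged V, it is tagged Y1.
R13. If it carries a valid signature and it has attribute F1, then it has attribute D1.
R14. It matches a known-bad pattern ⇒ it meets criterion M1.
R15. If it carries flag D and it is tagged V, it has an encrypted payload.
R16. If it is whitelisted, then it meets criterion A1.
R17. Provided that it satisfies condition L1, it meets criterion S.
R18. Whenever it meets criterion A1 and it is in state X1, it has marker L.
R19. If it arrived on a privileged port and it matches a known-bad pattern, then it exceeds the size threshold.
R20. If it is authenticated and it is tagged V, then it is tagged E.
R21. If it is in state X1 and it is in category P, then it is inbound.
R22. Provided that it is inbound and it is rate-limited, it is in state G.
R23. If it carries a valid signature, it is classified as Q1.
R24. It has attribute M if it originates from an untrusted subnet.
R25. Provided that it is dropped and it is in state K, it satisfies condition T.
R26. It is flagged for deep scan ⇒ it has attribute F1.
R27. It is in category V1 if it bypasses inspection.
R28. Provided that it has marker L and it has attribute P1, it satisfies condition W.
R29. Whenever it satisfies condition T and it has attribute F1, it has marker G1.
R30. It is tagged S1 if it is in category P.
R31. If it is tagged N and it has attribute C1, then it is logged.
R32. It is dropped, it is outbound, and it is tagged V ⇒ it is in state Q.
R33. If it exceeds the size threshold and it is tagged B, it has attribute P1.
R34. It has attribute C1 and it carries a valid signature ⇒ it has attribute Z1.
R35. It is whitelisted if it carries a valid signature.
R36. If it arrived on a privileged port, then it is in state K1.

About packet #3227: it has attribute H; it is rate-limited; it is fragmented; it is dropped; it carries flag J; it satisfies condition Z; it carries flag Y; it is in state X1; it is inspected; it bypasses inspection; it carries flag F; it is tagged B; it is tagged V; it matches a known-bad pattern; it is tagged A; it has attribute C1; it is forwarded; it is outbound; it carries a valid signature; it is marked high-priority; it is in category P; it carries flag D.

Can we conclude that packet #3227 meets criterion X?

No

Forward chaining from the given facts derives: arrived on a privileged port, satisfies condition L1, is authenticated, is tagged Y1, meets criterion M1, has an encrypted payload, meets criterion S, exceeds the size threshold, is tagged E, is inbound, is in state G, is classified as Q1, is in category V1, is tagged S1, is in state Q, has attribute P1, has attribute Z1, is whitelisted, is in state K1, is flagged for deep scan, is classified as J1, meets criterion A1, has marker L, has attribute F1, satisfies condition W, is quarantined, has attribute D1.
The only rule concluding "it meets criterion X" is R4, which needs "it has marker G1"; that is never established.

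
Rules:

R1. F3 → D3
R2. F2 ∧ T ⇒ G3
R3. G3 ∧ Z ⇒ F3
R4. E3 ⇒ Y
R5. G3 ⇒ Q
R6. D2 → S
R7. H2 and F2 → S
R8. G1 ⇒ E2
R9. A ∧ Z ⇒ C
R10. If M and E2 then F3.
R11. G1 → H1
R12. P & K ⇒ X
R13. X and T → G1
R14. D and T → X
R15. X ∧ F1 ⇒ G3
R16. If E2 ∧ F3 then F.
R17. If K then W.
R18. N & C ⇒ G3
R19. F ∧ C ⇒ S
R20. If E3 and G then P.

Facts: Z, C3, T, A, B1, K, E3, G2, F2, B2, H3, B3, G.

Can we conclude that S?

Yes

G3  (by R2: F2, T)
F3  (by R3: G3, Z)
C  (by R9: A, Z)
P  (by R20: E3, G)
X  (by R12: P, K)
G1  (by R13: X, T)
E2  (by R8: G1)
F  (by R16: E2, F3)
S  (by R19: F, C)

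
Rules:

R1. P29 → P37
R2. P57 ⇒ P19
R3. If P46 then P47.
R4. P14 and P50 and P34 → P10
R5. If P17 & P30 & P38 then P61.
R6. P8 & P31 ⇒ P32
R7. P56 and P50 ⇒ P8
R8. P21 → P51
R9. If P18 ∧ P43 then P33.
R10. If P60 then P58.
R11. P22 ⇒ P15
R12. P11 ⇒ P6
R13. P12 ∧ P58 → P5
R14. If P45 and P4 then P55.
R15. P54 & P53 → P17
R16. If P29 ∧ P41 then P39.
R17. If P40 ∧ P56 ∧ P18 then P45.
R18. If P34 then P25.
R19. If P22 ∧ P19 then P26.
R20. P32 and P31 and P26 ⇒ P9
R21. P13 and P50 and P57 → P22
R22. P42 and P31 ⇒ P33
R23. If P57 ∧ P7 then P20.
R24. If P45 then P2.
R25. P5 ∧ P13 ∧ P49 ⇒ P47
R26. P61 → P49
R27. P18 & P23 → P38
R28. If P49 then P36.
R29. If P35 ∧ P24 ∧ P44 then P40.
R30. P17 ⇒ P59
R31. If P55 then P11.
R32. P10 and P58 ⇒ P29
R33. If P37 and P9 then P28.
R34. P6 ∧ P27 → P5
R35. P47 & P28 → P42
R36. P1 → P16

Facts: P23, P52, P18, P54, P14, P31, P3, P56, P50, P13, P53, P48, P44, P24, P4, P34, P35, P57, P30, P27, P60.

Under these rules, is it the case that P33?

Yes

P19  (by R2: P57)
P10  (by R4: P14, P50, P34)
P8  (by R7: P56, P50)
P58  (by R10: P60)
P17  (by R15: P54, P53)
P22  (by R21: P13, P50, P57)
P38  (by R27: P18, P23)
P40  (by R29: P35, P24, P44)
P29  (by R32: P10, P58)
P37  (by R1: P29)
P61  (by R5: P17, P30, P38)
P32  (by R6: P8, P31)
P45  (by R17: P40, P56, P18)
P26  (by R19: P22, P19)
P9  (by R20: P32, P31, P26)
P49  (by R26: P61)
P28  (by R33: P37, P9)
P55  (by R14: P45, P4)
P11  (by R31: P55)
P6  (by R12: P11)
P5  (by R34: P6, P27)
P47  (by R25: P5, P13, P49)
P42  (by R35: P47, P28)
P33  (by R22: P42, P31)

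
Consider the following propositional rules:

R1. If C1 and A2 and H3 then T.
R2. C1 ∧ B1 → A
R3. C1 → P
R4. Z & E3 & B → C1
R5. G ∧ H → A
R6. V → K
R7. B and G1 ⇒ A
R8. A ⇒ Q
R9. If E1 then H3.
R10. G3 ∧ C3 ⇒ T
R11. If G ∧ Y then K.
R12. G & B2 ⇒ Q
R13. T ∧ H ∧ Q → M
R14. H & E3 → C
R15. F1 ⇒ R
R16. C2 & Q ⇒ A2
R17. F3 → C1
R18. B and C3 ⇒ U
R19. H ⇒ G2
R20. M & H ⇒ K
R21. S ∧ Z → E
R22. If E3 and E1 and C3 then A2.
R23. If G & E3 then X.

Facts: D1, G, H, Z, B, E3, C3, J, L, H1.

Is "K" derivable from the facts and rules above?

Forward chaining from the given facts derives: C1, A, Q, C, U, G2, X, P.
Rules concluding K: R6 needs V; R11 needs Y; R20 needs M — none of these are established.

No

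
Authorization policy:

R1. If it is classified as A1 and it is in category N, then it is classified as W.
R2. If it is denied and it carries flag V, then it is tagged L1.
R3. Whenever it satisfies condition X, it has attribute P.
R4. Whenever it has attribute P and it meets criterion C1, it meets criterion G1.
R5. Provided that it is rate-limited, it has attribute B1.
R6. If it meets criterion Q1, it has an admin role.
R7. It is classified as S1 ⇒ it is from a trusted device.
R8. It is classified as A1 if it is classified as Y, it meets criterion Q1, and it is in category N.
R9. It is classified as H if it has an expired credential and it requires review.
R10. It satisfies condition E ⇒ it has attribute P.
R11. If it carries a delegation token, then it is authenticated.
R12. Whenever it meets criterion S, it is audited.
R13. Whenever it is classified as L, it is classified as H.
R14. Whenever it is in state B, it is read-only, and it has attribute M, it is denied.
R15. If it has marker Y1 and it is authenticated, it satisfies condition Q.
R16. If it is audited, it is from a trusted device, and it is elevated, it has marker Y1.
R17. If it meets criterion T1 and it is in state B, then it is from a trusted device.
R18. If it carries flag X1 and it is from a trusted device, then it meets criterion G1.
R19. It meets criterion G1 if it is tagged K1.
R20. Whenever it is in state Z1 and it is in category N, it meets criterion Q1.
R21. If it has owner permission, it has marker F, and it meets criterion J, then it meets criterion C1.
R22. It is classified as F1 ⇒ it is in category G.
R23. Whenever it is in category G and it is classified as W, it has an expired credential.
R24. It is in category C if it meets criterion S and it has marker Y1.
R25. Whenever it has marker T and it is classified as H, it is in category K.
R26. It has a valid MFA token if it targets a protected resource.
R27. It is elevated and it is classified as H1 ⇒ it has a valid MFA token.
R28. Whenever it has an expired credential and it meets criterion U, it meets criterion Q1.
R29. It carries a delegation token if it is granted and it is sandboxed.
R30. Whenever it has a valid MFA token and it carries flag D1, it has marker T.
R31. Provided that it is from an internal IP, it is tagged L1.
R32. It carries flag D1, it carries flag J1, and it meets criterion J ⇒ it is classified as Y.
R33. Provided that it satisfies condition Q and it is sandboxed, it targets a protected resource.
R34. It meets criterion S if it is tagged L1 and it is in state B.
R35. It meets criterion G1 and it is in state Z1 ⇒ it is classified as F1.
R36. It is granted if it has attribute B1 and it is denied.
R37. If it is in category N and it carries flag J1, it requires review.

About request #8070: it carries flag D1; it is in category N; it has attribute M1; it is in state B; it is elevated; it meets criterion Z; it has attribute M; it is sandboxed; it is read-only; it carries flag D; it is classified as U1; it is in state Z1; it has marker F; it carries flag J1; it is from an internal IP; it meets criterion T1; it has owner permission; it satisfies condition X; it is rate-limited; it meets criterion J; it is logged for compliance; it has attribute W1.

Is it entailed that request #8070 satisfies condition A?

Forward chaining from the given facts derives: has attribute P, has attribute B1, is denied, is from a trusted device, meets criterion Q1, meets criterion C1, is tagged L1, is classified as Y, meets criterion S, is granted, requires review, meets criterion G1, has an admin role, is classified as A1, is audited, has marker Y1, is in category C, carries a delegation token, is classified as F1, is classified as W, is authenticated, satisfies condition Q, is in category G, has an expired credential, targets a protected resource, is classified as H, has a valid MFA token, has marker T, is in category K.
No rule has "it satisfies condition A" as its conclusion, and it is not among the given facts.

No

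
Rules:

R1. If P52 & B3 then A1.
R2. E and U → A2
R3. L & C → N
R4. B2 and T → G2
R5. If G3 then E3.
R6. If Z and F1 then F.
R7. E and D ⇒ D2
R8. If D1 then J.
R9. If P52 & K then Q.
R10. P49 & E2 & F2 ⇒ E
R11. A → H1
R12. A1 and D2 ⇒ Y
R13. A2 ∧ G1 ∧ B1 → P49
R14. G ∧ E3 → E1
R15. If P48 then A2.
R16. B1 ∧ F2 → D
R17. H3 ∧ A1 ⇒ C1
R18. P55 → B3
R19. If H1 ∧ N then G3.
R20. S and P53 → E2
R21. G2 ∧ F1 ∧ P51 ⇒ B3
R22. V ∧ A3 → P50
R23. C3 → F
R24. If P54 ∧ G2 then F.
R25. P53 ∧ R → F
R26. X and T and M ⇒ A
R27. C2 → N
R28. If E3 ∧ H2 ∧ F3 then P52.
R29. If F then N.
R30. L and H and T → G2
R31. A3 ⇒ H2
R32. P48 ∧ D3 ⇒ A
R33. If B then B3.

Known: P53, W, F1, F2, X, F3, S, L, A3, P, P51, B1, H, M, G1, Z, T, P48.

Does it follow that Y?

F  (by R6: Z, F1)
A2  (by R15: P48)
D  (by R16: B1, F2)
E2  (by R20: S, P53)
A  (by R26: X, T, M)
N  (by R29: F)
G2  (by R30: L, H, T)
H2  (by R31: A3)
H1  (by R11: A)
P49  (by R13: A2, G1, B1)
G3  (by R19: H1, N)
B3  (by R21: G2, F1, P51)
E3  (by R5: G3)
E  (by R10: P49, E2, F2)
P52  (by R28: E3, H2, F3)
A1  (by R1: P52, B3)
D2  (by R7: E, D)
Y  (by R12: A1, D2)

Yes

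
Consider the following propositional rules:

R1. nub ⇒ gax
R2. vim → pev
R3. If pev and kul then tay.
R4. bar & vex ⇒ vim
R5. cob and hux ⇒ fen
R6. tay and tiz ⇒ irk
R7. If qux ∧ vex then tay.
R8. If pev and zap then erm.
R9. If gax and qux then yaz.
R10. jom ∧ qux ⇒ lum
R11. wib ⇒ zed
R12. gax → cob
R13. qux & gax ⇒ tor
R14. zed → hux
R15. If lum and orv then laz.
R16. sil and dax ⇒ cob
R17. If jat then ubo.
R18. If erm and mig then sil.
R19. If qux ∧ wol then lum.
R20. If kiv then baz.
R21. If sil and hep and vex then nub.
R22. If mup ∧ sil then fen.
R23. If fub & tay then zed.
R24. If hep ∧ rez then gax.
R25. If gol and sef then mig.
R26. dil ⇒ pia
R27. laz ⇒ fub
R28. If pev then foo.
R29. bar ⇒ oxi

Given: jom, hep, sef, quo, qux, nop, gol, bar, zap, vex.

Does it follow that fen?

No

Forward chaining from the given facts derives: vim, tay, lum, mig, oxi, pev, erm, sil, nub, foo, gax, yaz, cob, tor.
Rules concluding fen: R5 needs hux; R22 needs mup — none of these are established.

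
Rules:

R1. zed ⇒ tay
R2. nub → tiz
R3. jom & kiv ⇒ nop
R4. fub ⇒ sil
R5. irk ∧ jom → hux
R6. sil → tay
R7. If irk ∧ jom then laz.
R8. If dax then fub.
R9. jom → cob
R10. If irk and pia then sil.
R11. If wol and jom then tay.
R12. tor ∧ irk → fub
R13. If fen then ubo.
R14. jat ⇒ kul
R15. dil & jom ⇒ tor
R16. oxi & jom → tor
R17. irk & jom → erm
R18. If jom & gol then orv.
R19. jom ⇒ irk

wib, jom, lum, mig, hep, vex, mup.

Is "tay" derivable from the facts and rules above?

Forward chaining from the given facts derives: cob, irk, hux, laz, erm.
Rules concluding tay: R1 needs zed; R6 needs sil; R11 needs wol — none of these are established.

No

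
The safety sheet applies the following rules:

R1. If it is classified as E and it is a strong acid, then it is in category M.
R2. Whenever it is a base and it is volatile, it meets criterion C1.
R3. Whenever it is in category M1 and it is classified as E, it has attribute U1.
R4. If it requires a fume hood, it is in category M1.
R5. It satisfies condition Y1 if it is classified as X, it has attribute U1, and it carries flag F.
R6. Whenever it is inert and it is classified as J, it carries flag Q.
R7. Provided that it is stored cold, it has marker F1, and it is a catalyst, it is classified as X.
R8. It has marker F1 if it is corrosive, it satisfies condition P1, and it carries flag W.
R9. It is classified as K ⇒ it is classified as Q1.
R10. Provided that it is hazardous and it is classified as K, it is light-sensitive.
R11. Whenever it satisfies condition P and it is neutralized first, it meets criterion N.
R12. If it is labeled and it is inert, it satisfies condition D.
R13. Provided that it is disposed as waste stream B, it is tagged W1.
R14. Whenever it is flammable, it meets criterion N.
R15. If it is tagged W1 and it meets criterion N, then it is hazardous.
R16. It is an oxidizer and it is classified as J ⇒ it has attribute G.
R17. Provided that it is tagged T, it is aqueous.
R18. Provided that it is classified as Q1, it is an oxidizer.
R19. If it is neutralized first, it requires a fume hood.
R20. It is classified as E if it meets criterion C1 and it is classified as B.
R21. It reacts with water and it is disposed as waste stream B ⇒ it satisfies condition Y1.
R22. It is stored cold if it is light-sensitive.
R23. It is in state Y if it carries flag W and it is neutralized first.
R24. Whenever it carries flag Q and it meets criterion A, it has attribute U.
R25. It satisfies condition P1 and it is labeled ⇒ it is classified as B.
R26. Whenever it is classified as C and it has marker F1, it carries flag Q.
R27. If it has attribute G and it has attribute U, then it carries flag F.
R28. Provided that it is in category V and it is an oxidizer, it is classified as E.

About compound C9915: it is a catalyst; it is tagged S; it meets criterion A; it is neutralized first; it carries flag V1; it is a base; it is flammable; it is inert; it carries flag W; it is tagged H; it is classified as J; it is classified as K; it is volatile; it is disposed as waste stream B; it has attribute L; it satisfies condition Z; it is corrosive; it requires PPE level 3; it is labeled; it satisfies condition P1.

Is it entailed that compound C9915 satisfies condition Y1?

By R2 (it is a base, it is volatile): it meets criterion C1.
By R6 (it is inert, it is classified as J): it carries flag Q.
By R8 (it is corrosive, it satisfies condition P1, it carries flag W): it has marker F1.
By R9 (it is classified as K): it is classified as Q1.
By R13 (it is disposed as waste stream B): it is tagged W1.
By R14 (it is flammable): it meets criterion N.
By R15 (it is tagged W1, it meets criterion N): it is hazardous.
By R18 (it is classified as Q1): it is an oxidizer.
By R19 (it is neutralized first): it requires a fume hood.
By R24 (it carries flag Q, it meets criterion A): it has attribute U.
By R25 (it satisfies condition P1, it is labeled): it is classified as B.
By R4 (it requires a fume hood): it is in category M1.
By R10 (it is hazardous, it is classified as K): it is light-sensitive.
By R16 (it is an oxidizer, it is classified as J): it has attribute G.
By R20 (it meets criterion C1, it is classified as B): it is classified as E.
By R22 (it is light-sensitive): it is stored cold.
By R27 (it has attribute G, it has attribute U): it carries flag F.
By R3 (it is in category M1, it is classified as E): it has attribute U1.
By R7 (it is stored cold, it has marker F1, it is a catalyst): it is classified as X.
By R5 (it is classified as X, it has attribute U1, it carries flag F): it satisfies condition Y1.

Yes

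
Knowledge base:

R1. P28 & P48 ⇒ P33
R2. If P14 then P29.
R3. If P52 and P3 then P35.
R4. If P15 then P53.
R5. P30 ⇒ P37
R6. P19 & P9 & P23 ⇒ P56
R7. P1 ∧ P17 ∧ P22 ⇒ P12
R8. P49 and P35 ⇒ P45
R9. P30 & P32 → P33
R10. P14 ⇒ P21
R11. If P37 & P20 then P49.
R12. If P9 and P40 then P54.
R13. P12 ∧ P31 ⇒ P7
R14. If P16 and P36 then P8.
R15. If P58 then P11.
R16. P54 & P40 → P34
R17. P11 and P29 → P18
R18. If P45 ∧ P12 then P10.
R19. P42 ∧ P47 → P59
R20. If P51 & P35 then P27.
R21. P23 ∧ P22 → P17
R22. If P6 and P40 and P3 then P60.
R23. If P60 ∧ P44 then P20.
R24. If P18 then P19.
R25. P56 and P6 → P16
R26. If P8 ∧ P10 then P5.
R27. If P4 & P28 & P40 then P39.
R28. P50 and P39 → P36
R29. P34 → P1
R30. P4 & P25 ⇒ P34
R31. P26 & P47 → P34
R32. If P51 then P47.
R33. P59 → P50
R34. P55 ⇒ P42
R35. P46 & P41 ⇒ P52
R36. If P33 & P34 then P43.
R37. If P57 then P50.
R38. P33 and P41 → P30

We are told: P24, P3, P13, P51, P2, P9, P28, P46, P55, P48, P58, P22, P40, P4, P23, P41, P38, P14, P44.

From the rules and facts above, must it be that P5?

No

Forward chaining from the given facts derives: P33, P29, P21, P54, P11, P34, P18, P17, P19, P39, P1, P47, P42, P52, P43, P30, P35, P37, P56, P12, P59, P27, P50, P36.
The only rule concluding P5 is R26, which needs P8; that is never established.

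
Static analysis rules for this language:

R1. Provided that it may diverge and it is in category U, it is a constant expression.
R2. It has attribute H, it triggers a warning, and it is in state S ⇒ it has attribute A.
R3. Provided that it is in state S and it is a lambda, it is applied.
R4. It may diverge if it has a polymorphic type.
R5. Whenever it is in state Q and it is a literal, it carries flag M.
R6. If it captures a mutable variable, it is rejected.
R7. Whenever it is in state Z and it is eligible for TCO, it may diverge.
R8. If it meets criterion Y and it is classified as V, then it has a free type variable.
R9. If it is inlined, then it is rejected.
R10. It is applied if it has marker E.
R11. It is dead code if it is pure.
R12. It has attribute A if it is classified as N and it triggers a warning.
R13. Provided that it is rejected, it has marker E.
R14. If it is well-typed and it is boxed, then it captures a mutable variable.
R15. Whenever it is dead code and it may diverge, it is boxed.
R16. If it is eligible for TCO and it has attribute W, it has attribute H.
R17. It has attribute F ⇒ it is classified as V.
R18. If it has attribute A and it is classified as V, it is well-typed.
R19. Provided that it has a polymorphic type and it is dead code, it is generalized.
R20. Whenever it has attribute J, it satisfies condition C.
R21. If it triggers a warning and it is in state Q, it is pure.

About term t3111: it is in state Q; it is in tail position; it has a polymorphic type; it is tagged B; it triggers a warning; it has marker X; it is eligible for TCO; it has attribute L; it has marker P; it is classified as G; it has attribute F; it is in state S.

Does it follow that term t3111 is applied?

No

Forward chaining from the given facts derives: may diverge, is classified as V, is pure, is dead code, is boxed, is generalized.
Rules concluding "it is applied": R3 needs "it is a lambda"; R10 needs "it has marker E" — none of these are established.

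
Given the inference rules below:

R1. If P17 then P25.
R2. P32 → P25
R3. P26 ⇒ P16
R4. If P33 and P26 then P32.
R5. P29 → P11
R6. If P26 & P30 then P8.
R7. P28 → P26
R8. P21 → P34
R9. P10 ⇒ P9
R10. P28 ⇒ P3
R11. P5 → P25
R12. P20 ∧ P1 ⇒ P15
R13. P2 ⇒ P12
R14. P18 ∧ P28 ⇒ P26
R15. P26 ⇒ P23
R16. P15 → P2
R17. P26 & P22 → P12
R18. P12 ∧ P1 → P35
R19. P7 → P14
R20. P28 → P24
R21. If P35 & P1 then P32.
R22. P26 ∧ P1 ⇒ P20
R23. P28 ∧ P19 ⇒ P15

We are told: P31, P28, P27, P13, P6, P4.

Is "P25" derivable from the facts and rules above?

No

Forward chaining from the given facts derives: P26, P3, P23, P24, P16.
Rules concluding P25: R1 needs P17; R2 needs P32; R11 needs P5 — none of these are established.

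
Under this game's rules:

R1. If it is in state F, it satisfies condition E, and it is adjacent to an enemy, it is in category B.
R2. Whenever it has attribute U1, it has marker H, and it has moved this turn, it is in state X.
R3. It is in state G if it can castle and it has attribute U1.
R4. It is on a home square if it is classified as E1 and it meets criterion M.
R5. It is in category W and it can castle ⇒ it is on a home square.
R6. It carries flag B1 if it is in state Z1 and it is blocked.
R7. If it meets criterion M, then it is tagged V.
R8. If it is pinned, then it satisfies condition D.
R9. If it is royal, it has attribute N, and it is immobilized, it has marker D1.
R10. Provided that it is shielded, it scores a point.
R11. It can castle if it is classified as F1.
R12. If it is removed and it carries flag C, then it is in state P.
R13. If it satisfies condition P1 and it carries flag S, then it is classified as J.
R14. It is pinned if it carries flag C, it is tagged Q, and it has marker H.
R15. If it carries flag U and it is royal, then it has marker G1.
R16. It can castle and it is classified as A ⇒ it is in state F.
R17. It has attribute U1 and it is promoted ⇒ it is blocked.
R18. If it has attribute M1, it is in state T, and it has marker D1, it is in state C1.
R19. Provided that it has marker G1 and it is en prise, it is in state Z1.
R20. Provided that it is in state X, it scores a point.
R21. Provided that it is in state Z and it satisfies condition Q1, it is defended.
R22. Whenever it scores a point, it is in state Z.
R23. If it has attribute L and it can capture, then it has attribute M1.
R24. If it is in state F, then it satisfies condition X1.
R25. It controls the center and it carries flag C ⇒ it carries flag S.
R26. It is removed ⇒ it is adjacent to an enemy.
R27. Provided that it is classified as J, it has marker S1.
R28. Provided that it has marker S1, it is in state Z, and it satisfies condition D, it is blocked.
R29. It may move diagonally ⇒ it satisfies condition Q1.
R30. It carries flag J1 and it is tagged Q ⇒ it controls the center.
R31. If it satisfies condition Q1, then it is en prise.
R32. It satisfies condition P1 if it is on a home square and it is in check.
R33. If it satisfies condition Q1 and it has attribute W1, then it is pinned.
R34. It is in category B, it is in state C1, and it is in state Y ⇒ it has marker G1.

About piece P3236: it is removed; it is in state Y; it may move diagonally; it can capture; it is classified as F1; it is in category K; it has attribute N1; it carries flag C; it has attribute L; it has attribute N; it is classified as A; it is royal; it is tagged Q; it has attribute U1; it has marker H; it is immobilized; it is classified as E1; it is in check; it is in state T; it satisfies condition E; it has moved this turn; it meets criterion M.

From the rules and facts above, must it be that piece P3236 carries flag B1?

No

Forward chaining from the given facts derives: is in state X, is on a home square, is tagged V, has marker D1, can castle, is in state P, is pinned, is in state F, scores a point, is in state Z, has attribute M1, satisfies condition X1, is adjacent to an enemy, satisfies condition Q1, is en prise, satisfies condition P1, is in category B, is in state G, satisfies condition D, is in state C1, is defended, has marker G1, is in state Z1.
The only rule concluding "it carries flag B1" is R6, which needs "it is blocked"; that is never established.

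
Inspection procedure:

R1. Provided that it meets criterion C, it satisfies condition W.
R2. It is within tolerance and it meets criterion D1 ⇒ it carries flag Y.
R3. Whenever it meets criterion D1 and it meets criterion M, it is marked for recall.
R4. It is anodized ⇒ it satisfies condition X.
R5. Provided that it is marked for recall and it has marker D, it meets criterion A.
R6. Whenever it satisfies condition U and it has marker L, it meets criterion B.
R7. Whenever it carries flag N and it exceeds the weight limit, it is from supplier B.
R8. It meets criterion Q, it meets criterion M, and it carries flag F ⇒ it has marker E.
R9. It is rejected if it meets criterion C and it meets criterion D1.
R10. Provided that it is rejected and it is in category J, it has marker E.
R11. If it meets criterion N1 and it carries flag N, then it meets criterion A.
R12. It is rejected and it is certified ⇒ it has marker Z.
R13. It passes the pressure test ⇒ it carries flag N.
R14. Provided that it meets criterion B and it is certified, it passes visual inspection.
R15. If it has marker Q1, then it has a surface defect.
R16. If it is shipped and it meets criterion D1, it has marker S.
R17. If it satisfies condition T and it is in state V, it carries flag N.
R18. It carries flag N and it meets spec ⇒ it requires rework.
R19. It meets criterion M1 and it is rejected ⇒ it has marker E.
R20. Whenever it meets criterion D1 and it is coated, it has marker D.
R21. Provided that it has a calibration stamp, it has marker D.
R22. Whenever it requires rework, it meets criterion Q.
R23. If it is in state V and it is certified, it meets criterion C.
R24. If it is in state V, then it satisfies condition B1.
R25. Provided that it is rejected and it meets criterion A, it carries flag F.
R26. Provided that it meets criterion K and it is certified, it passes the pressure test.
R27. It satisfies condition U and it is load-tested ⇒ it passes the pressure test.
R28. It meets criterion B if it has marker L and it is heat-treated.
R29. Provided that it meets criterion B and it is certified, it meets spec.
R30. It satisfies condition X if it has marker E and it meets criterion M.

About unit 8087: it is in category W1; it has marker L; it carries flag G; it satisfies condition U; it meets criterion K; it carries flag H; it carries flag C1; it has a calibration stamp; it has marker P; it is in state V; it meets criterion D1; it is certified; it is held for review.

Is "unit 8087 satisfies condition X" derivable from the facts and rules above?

Forward chaining from the given facts derives: meets criterion B, passes visual inspection, has marker D, meets criterion C, satisfies condition B1, passes the pressure test, meets spec, satisfies condition W, is rejected, has marker Z, carries flag N, requires rework, meets criterion Q.
Rules concluding "it satisfies condition X": R4 needs "it is anodized"; R30 needs "it has marker E" — none of these are established.

No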